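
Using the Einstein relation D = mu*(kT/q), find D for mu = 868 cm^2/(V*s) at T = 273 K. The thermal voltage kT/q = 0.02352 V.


Step 1: D = mu * (kT/q)
Step 2: D = 868 * 0.02352
Step 3: D = 20.42 cm^2/s

20.42


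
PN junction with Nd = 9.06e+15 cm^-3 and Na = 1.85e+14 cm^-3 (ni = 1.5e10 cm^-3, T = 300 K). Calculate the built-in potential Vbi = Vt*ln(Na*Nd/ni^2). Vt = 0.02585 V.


Step 1: Compute Na*Nd/ni^2 = 1.85e+14 * 9.06e+15 / (1.5e10)^2 = 7.4493e+09
Step 2: ln(7.4493e+09) = 22.7314
Step 3: Vbi = 0.02585 * 22.7314 = 0.588 V

0.588


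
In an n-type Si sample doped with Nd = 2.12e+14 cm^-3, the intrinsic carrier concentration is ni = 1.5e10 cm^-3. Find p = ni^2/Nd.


Step 1: Since Nd >> ni, n ≈ Nd = 2.12e+14 cm^-3
Step 2: p = ni^2 / n = (1.5e10)^2 / 2.12e+14
Step 3: p = 2.25e20 / 2.12e+14 = 1.06e+06 cm^-3

1.06e+06


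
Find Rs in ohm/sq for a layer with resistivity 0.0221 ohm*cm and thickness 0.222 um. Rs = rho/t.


Step 1: Convert thickness to cm: t = 0.222 um = 2.2200e-05 cm
Step 2: Rs = rho / t = 0.0221 / 2.2200e-05
Step 3: Rs = 995.5 ohm/sq

995.5


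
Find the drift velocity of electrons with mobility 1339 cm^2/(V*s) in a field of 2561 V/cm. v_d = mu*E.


Step 1: v_d = mu * E
Step 2: v_d = 1339 * 2561 = 3429179
Step 3: v_d = 3.43e+06 cm/s

3.43e+06


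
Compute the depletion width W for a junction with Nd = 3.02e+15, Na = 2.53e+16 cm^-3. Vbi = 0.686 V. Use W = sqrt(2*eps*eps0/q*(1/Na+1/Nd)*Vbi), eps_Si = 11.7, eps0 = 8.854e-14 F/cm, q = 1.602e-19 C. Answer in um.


Step 1: 1/Na + 1/Nd = 1/2.53e+16 + 1/3.02e+15 = 3.70652e-16
Step 2: 2*eps*eps0/q = 2*11.7*8.854e-14/1.602e-19 = 1.293281e+07
Step 3: W^2 = 1.293281e+07 * 3.70652e-16 * 0.686 = 3.28839e-09
Step 4: W = sqrt(3.28839e-09) = 5.734e-05 cm = 0.5734 um

0.5734


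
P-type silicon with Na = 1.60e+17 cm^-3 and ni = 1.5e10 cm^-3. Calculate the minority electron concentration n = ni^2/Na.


Step 1: Majority hole concentration p ≈ Na = 1.60e+17 cm^-3
Step 2: n = ni^2 / Na = (1.5e10)^2 / 1.60e+17
Step 3: n = 1.41e+03 cm^-3

1.41e+03


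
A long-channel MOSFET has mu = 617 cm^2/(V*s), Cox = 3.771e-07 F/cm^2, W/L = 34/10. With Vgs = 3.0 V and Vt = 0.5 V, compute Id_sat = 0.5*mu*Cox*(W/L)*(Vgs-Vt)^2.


Step 1: Overdrive voltage Vov = Vgs - Vt = 3.0 - 0.5 = 2.5 V
Step 2: W/L = 34/10 = 3.4
Step 3: Id = 0.5 * 617 * 3.771e-07 * 3.4 * 2.5^2
Step 4: Id = 2.47e-03 A

2.47e-03


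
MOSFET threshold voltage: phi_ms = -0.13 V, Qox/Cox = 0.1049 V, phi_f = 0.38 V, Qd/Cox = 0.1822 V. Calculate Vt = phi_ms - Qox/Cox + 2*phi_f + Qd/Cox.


Step 1: Vt = phi_ms - Qox/Cox + 2*phi_f + Qd/Cox
Step 2: Vt = -0.13 - 0.1049 + 2*0.38 + 0.1822
Step 3: Vt = -0.13 - 0.1049 + 0.76 + 0.1822
Step 4: Vt = 0.7073 V

0.7073


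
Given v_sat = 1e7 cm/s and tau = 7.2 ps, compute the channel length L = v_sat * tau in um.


Step 1: tau in seconds = 7.2 ps * 1e-12 = 7.2000e-12 s
Step 2: L = v_sat * tau = 1e7 * 7.2000e-12 = 7.2000e-05 cm
Step 3: L in um = 7.2000e-05 * 1e4 = 0.72 um

0.72


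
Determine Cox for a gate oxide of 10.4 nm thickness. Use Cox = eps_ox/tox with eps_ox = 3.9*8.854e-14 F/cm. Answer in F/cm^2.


Step 1: eps_ox = 3.9 * 8.854e-14 = 3.45306e-13 F/cm
Step 2: tox in cm = 10.4 nm * 1e-7 = 1.0400e-06 cm
Step 3: Cox = 3.45306e-13 / 1.0400e-06 = 3.32e-07 F/cm^2

3.32e-07


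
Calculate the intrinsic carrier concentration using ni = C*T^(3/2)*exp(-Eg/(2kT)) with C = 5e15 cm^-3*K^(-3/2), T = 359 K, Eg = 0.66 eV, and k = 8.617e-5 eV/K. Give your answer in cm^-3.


Step 1: Compute kT = 8.617e-5 * 359 = 0.03093503 eV
Step 2: Exponent = -Eg/(2kT) = -0.66/(2*0.03093503) = -10.66752
Step 3: T^(3/2) = 359^1.5 = 6802.08
Step 4: ni = 5e15 * 6802.08 * exp(-10.66752) = 7.92e+14 cm^-3

7.92e+14


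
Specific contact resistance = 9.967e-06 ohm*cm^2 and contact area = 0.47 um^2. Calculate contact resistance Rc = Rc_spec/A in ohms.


Step 1: Convert area to cm^2: 0.47 um^2 = 4.7000e-09 cm^2
Step 2: Rc = Rc_spec / A = 9.967e-06 / 4.7000e-09
Step 3: Rc = 2.12e+03 ohms

2.12e+03


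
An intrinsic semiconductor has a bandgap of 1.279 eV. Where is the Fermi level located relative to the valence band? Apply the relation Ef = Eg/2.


Step 1: For an intrinsic semiconductor, the Fermi level sits at midgap.
Step 2: Ef = Eg / 2 = 1.279 / 2 = 0.6395 eV

0.6395


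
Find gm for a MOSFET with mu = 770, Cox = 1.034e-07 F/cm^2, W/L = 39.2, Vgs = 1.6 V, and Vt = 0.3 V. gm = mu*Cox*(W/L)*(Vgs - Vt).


Step 1: Vov = Vgs - Vt = 1.6 - 0.3 = 1.3 V
Step 2: gm = mu * Cox * (W/L) * Vov
Step 3: gm = 770 * 1.034e-07 * 39.2 * 1.3 = 4.06e-03 S

4.06e-03


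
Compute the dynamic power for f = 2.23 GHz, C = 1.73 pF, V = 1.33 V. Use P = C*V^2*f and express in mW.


Step 1: V^2 = 1.33^2 = 1.7689 V^2
Step 2: P = C*V^2*f = 1.73e-12 F * 1.7689 * 2.23e9 Hz
Step 3: P = 6.82423931e-03 W
Step 4: P = 6.824 mW

6.824


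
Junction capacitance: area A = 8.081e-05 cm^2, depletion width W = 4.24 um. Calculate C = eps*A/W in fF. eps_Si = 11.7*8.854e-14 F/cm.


Step 1: eps_Si = 11.7 * 8.854e-14 = 1.035918e-12 F/cm
Step 2: W in cm = 4.24 * 1e-4 = 4.24e-04 cm
Step 3: C = 1.035918e-12 * 8.081e-05 / 4.24e-04 = 1.974352e-13 F
Step 4: C = 197.44 fF

197.44


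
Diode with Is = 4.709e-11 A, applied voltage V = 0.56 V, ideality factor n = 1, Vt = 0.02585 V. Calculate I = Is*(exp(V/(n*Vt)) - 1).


Step 1: V/(n*Vt) = 0.56/(1*0.02585) = 21.6634
Step 2: exp(21.6634) = 2.5603e+09
Step 3: I = 4.709e-11 * (2.5603e+09 - 1) = 1.21e-01 A

1.21e-01


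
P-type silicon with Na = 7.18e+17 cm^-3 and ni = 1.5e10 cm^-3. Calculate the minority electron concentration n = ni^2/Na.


Step 1: Majority hole concentration p ≈ Na = 7.18e+17 cm^-3
Step 2: n = ni^2 / Na = (1.5e10)^2 / 7.18e+17
Step 3: n = 3.13e+02 cm^-3

3.13e+02


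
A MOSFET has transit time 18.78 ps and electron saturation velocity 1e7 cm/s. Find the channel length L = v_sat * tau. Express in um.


Step 1: tau in seconds = 18.78 ps * 1e-12 = 1.8780e-11 s
Step 2: L = v_sat * tau = 1e7 * 1.8780e-11 = 1.8780e-04 cm
Step 3: L in um = 1.8780e-04 * 1e4 = 1.878 um

1.878


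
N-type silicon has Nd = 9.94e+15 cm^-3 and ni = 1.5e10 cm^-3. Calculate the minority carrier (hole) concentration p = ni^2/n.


Step 1: Since Nd >> ni, n ≈ Nd = 9.94e+15 cm^-3
Step 2: p = ni^2 / n = (1.5e10)^2 / 9.94e+15
Step 3: p = 2.25e20 / 9.94e+15 = 2.26e+04 cm^-3

2.26e+04


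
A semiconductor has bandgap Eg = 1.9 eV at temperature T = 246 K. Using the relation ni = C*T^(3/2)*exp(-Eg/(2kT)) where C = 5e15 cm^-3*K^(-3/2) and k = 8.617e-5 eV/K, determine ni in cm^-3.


Step 1: Compute kT = 8.617e-5 * 246 = 0.02119782 eV
Step 2: Exponent = -Eg/(2kT) = -1.9/(2*0.02119782) = -44.81593
Step 3: T^(3/2) = 246^1.5 = 3858.36
Step 4: ni = 5e15 * 3858.36 * exp(-44.81593) = 6.64e-01 cm^-3

6.64e-01


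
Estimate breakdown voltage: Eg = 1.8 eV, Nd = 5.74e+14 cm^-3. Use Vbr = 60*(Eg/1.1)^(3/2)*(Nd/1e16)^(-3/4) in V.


Step 1: Eg/1.1 = 1.8/1.1 = 1.636364
Step 2: (Eg/1.1)^1.5 = 1.636364^1.5 = 2.093244
Step 3: (Nd/1e16)^(-0.75) = (0.0574)^(-0.75) = 8.527389
Step 4: Vbr = 60 * 2.093244 * 8.527389 = 1071.0 V

1071.0


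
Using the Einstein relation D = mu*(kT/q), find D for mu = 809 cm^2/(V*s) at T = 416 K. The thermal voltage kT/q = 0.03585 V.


Step 1: D = mu * (kT/q)
Step 2: D = 809 * 0.03585
Step 3: D = 29.0 cm^2/s

29.0


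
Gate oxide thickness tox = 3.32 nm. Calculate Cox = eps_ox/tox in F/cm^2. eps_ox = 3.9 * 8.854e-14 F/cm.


Step 1: eps_ox = 3.9 * 8.854e-14 = 3.45306e-13 F/cm
Step 2: tox in cm = 3.32 nm * 1e-7 = 3.3200e-07 cm
Step 3: Cox = 3.45306e-13 / 3.3200e-07 = 1.04e-06 F/cm^2

1.04e-06


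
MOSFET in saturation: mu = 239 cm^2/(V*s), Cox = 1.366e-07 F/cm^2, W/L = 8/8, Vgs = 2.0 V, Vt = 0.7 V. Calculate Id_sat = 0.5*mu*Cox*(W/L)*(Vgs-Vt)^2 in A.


Step 1: Overdrive voltage Vov = Vgs - Vt = 2.0 - 0.7 = 1.3 V
Step 2: W/L = 8/8 = 1
Step 3: Id = 0.5 * 239 * 1.366e-07 * 1 * 1.3^2
Step 4: Id = 2.76e-05 A

2.76e-05


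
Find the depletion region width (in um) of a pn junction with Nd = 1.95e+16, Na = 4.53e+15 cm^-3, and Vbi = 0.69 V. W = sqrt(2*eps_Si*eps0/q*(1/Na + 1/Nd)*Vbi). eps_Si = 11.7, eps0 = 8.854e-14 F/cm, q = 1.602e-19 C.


Step 1: 1/Na + 1/Nd = 1/4.53e+15 + 1/1.95e+16 = 2.72033e-16
Step 2: 2*eps*eps0/q = 2*11.7*8.854e-14/1.602e-19 = 1.293281e+07
Step 3: W^2 = 1.293281e+07 * 2.72033e-16 * 0.69 = 2.42752e-09
Step 4: W = sqrt(2.42752e-09) = 4.927e-05 cm = 0.4927 um

0.4927


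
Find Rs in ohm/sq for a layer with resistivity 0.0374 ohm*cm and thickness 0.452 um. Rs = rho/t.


Step 1: Convert thickness to cm: t = 0.452 um = 4.5200e-05 cm
Step 2: Rs = rho / t = 0.0374 / 4.5200e-05
Step 3: Rs = 827.4 ohm/sq

827.4


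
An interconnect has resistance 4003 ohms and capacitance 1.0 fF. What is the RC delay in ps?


Step 1: tau = R * C
Step 2: tau = 4003 * 1.0 fF = 4003 * 1.0e-15 F
Step 3: tau = 4.003e-12 s = 4.003 ps

4.003


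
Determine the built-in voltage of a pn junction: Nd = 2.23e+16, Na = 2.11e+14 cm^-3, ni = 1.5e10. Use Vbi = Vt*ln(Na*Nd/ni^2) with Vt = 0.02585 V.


Step 1: Compute Na*Nd/ni^2 = 2.11e+14 * 2.23e+16 / (1.5e10)^2 = 2.0912e+10
Step 2: ln(2.0912e+10) = 23.7636
Step 3: Vbi = 0.02585 * 23.7636 = 0.614 V

0.614


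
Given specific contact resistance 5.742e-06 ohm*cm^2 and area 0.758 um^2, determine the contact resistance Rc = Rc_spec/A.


Step 1: Convert area to cm^2: 0.758 um^2 = 7.5800e-09 cm^2
Step 2: Rc = Rc_spec / A = 5.742e-06 / 7.5800e-09
Step 3: Rc = 7.58e+02 ohms

7.58e+02


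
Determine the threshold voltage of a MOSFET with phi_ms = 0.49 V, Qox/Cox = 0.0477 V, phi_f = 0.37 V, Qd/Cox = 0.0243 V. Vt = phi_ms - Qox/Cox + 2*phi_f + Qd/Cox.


Step 1: Vt = phi_ms - Qox/Cox + 2*phi_f + Qd/Cox
Step 2: Vt = 0.49 - 0.0477 + 2*0.37 + 0.0243
Step 3: Vt = 0.49 - 0.0477 + 0.74 + 0.0243
Step 4: Vt = 1.2066 V

1.2066


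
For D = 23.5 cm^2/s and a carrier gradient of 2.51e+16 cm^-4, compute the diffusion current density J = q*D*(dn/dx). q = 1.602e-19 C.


Step 1: J = q * D * (dn/dx)
Step 2: J = 1.602e-19 * 23.5 * 2.51e+16
Step 3: J = 9.45e-02 A/cm^2

9.45e-02


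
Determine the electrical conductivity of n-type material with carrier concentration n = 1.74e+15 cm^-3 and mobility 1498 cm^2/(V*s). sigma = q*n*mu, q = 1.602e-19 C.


Step 1: sigma = q * n * mu
Step 2: sigma = 1.602e-19 * 1.74e+15 * 1498
Step 3: sigma = 4.176e-01 S/cm

4.176e-01


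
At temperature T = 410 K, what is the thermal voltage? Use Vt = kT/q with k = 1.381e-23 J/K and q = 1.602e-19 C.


Step 1: kT = 1.381e-23 * 410 = 5.6621e-21 J
Step 2: Vt = kT/q = 5.6621e-21 / 1.602e-19
Step 3: Vt = 0.03534 V

0.03534


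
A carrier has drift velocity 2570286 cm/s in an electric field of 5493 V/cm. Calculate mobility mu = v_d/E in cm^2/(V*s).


Step 1: mu = v_d / E
Step 2: mu = 2570286 / 5493
Step 3: mu = 467.92 cm^2/(V*s)

467.92


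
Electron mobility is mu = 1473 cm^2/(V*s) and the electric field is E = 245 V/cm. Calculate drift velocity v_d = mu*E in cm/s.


Step 1: v_d = mu * E
Step 2: v_d = 1473 * 245 = 360885
Step 3: v_d = 3.61e+05 cm/s

3.61e+05


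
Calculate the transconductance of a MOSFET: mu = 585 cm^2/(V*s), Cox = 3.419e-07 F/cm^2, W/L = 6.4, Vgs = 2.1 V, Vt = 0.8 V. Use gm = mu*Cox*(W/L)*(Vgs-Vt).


Step 1: Vov = Vgs - Vt = 2.1 - 0.8 = 1.3 V
Step 2: gm = mu * Cox * (W/L) * Vov
Step 3: gm = 585 * 3.419e-07 * 6.4 * 1.3 = 1.66e-03 S

1.66e-03


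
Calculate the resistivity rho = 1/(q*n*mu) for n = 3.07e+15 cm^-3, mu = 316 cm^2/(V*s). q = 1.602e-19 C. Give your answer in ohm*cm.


Step 1: sigma = q * n * mu = 1.602e-19 * 3.07e+15 * 316 = 1.55413e-01 S/cm
Step 2: rho = 1 / sigma = 1 / 1.55413e-01 = 6.434 ohm*cm

6.434


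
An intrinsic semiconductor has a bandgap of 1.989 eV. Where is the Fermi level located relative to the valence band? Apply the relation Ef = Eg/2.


Step 1: For an intrinsic semiconductor, the Fermi level sits at midgap.
Step 2: Ef = Eg / 2 = 1.989 / 2 = 0.9945 eV

0.9945


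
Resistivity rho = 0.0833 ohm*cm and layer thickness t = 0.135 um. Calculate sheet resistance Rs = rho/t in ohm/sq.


Step 1: Convert thickness to cm: t = 0.135 um = 1.3500e-05 cm
Step 2: Rs = rho / t = 0.0833 / 1.3500e-05
Step 3: Rs = 6170.4 ohm/sq

6170.4


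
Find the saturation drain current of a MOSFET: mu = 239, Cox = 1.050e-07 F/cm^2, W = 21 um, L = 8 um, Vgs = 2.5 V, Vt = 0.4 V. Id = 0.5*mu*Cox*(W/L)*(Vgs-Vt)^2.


Step 1: Overdrive voltage Vov = Vgs - Vt = 2.5 - 0.4 = 2.1 V
Step 2: W/L = 21/8 = 2.625
Step 3: Id = 0.5 * 239 * 1.050e-07 * 2.625 * 2.1^2
Step 4: Id = 1.45e-04 A

1.45e-04


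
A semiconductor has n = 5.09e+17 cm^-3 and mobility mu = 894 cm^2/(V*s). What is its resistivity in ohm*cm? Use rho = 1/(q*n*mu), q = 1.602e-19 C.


Step 1: sigma = q * n * mu = 1.602e-19 * 5.09e+17 * 894 = 7.28984e+01 S/cm
Step 2: rho = 1 / sigma = 1 / 7.28984e+01 = 0.01372 ohm*cm

0.01372


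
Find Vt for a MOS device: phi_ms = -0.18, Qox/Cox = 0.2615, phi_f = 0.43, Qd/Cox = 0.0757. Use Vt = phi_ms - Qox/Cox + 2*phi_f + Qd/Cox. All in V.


Step 1: Vt = phi_ms - Qox/Cox + 2*phi_f + Qd/Cox
Step 2: Vt = -0.18 - 0.2615 + 2*0.43 + 0.0757
Step 3: Vt = -0.18 - 0.2615 + 0.86 + 0.0757
Step 4: Vt = 0.4942 V

0.4942


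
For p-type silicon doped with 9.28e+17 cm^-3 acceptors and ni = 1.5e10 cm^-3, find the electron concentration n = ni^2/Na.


Step 1: Majority hole concentration p ≈ Na = 9.28e+17 cm^-3
Step 2: n = ni^2 / Na = (1.5e10)^2 / 9.28e+17
Step 3: n = 2.42e+02 cm^-3

2.42e+02


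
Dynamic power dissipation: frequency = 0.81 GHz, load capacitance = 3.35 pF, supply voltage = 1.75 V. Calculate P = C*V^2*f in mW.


Step 1: V^2 = 1.75^2 = 3.0625 V^2
Step 2: P = C*V^2*f = 3.35e-12 F * 3.0625 * 0.81e9 Hz
Step 3: P = 8.31009375e-03 W
Step 4: P = 8.31 mW

8.31


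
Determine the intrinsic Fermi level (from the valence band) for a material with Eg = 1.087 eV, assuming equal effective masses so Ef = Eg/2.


Step 1: For an intrinsic semiconductor, the Fermi level sits at midgap.
Step 2: Ef = Eg / 2 = 1.087 / 2 = 0.5435 eV

0.5435


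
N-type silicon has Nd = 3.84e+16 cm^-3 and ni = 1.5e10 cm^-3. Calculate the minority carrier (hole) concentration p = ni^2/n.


Step 1: Since Nd >> ni, n ≈ Nd = 3.84e+16 cm^-3
Step 2: p = ni^2 / n = (1.5e10)^2 / 3.84e+16
Step 3: p = 2.25e20 / 3.84e+16 = 5.86e+03 cm^-3

5.86e+03


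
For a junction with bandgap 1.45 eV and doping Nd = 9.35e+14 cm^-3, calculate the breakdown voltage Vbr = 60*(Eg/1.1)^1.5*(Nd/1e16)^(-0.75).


Step 1: Eg/1.1 = 1.45/1.1 = 1.318182
Step 2: (Eg/1.1)^1.5 = 1.318182^1.5 = 1.513433
Step 3: (Nd/1e16)^(-0.75) = (0.0935)^(-0.75) = 5.914136
Step 4: Vbr = 60 * 1.513433 * 5.914136 = 537.0 V

537.0


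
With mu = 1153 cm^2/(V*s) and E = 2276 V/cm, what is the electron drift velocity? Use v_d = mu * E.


Step 1: v_d = mu * E
Step 2: v_d = 1153 * 2276 = 2624228
Step 3: v_d = 2.62e+06 cm/s

2.62e+06


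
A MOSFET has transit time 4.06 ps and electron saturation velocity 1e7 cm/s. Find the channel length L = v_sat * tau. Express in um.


Step 1: tau in seconds = 4.06 ps * 1e-12 = 4.0600e-12 s
Step 2: L = v_sat * tau = 1e7 * 4.0600e-12 = 4.0600e-05 cm
Step 3: L in um = 4.0600e-05 * 1e4 = 0.406 um

0.406


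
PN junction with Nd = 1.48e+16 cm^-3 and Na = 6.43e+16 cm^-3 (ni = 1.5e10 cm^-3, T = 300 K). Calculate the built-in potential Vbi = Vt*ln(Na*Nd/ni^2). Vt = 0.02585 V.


Step 1: Compute Na*Nd/ni^2 = 6.43e+16 * 1.48e+16 / (1.5e10)^2 = 4.2295e+12
Step 2: ln(4.2295e+12) = 29.0731
Step 3: Vbi = 0.02585 * 29.0731 = 0.752 V

0.752


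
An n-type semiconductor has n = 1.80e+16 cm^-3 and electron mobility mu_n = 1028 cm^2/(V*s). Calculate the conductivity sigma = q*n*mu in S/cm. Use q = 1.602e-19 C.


Step 1: sigma = q * n * mu
Step 2: sigma = 1.602e-19 * 1.80e+16 * 1028
Step 3: sigma = 2.964e+00 S/cm

2.964e+00


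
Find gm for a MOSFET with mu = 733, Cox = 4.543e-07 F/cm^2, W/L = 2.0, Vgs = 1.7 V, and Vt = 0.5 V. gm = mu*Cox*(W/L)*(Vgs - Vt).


Step 1: Vov = Vgs - Vt = 1.7 - 0.5 = 1.2 V
Step 2: gm = mu * Cox * (W/L) * Vov
Step 3: gm = 733 * 4.543e-07 * 2.0 * 1.2 = 7.99e-04 S

7.99e-04


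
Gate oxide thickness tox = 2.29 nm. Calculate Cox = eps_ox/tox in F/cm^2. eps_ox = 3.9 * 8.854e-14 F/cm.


Step 1: eps_ox = 3.9 * 8.854e-14 = 3.45306e-13 F/cm
Step 2: tox in cm = 2.29 nm * 1e-7 = 2.2900e-07 cm
Step 3: Cox = 3.45306e-13 / 2.2900e-07 = 1.51e-06 F/cm^2

1.51e-06


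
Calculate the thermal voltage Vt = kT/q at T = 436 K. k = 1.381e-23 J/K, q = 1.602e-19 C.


Step 1: kT = 1.381e-23 * 436 = 6.02116e-21 J
Step 2: Vt = kT/q = 6.02116e-21 / 1.602e-19
Step 3: Vt = 0.03759 V

0.03759


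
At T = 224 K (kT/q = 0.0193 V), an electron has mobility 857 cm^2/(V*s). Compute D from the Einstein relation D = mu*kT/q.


Step 1: D = mu * (kT/q)
Step 2: D = 857 * 0.0193
Step 3: D = 16.54 cm^2/s

16.54


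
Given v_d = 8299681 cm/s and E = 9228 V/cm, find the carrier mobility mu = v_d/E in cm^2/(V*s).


Step 1: mu = v_d / E
Step 2: mu = 8299681 / 9228
Step 3: mu = 899.4 cm^2/(V*s)

899.4


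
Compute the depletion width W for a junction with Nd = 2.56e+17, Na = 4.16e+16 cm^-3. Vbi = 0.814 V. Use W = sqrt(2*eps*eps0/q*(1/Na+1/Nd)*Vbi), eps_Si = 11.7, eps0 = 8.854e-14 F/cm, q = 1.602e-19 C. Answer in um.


Step 1: 1/Na + 1/Nd = 1/4.16e+16 + 1/2.56e+17 = 2.79447e-17
Step 2: 2*eps*eps0/q = 2*11.7*8.854e-14/1.602e-19 = 1.293281e+07
Step 3: W^2 = 1.293281e+07 * 2.79447e-17 * 0.814 = 2.94182e-10
Step 4: W = sqrt(2.94182e-10) = 1.715e-05 cm = 0.1715 um

0.1715


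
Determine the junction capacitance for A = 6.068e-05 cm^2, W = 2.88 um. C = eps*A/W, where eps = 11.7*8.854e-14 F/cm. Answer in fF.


Step 1: eps_Si = 11.7 * 8.854e-14 = 1.035918e-12 F/cm
Step 2: W in cm = 2.88 * 1e-4 = 2.88e-04 cm
Step 3: C = 1.035918e-12 * 6.068e-05 / 2.88e-04 = 2.182622e-13 F
Step 4: C = 218.26 fF

218.26


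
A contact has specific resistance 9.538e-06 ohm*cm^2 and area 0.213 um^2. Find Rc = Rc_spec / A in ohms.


Step 1: Convert area to cm^2: 0.213 um^2 = 2.1300e-09 cm^2
Step 2: Rc = Rc_spec / A = 9.538e-06 / 2.1300e-09
Step 3: Rc = 4.48e+03 ohms

4.48e+03


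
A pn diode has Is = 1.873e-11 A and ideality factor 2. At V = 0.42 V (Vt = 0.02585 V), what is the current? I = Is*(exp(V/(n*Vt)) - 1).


Step 1: V/(n*Vt) = 0.42/(2*0.02585) = 8.1238
Step 2: exp(8.1238) = 3.3738e+03
Step 3: I = 1.873e-11 * (3.3738e+03 - 1) = 6.32e-08 A

6.32e-08


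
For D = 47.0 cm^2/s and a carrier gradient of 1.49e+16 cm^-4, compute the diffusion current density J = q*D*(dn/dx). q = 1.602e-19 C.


Step 1: J = q * D * (dn/dx)
Step 2: J = 1.602e-19 * 47.0 * 1.49e+16
Step 3: J = 1.12e-01 A/cm^2

1.12e-01


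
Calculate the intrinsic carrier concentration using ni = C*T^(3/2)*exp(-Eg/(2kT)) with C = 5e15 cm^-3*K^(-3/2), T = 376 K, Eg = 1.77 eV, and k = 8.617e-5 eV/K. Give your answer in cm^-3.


Step 1: Compute kT = 8.617e-5 * 376 = 0.03239992 eV
Step 2: Exponent = -Eg/(2kT) = -1.77/(2*0.03239992) = -27.31488
Step 3: T^(3/2) = 376^1.5 = 7290.91
Step 4: ni = 5e15 * 7290.91 * exp(-27.31488) = 5.00e+07 cm^-3

5.00e+07


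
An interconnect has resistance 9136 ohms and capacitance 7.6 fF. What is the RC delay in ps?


Step 1: tau = R * C
Step 2: tau = 9136 * 7.6 fF = 9136 * 7.6e-15 F
Step 3: tau = 6.94336e-11 s = 69.4336 ps

69.4336


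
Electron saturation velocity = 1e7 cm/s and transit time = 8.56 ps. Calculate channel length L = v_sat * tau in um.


Step 1: tau in seconds = 8.56 ps * 1e-12 = 8.5600e-12 s
Step 2: L = v_sat * tau = 1e7 * 8.5600e-12 = 8.5600e-05 cm
Step 3: L in um = 8.5600e-05 * 1e4 = 0.856 um

0.856


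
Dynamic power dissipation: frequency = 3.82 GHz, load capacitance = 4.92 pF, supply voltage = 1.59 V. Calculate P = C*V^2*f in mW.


Step 1: V^2 = 1.59^2 = 2.5281 V^2
Step 2: P = C*V^2*f = 4.92e-12 F * 2.5281 * 3.82e9 Hz
Step 3: P = 4.751412264e-02 W
Step 4: P = 47.514 mW

47.514


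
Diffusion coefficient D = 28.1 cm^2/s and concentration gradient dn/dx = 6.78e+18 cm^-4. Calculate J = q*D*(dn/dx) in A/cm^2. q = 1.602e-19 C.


Step 1: J = q * D * (dn/dx)
Step 2: J = 1.602e-19 * 28.1 * 6.78e+18
Step 3: J = 3.05e+01 A/cm^2

3.05e+01


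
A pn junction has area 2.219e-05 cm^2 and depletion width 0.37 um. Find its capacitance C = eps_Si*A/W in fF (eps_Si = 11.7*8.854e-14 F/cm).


Step 1: eps_Si = 11.7 * 8.854e-14 = 1.035918e-12 F/cm
Step 2: W in cm = 0.37 * 1e-4 = 3.70e-05 cm
Step 3: C = 1.035918e-12 * 2.219e-05 / 3.70e-05 = 6.212708e-13 F
Step 4: C = 621.27 fF

621.27


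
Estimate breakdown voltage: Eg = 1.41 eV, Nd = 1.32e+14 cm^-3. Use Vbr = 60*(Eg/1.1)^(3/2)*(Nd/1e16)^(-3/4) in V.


Step 1: Eg/1.1 = 1.41/1.1 = 1.281818
Step 2: (Eg/1.1)^1.5 = 1.281818^1.5 = 1.451241
Step 3: (Nd/1e16)^(-0.75) = (0.0132)^(-0.75) = 25.678494
Step 4: Vbr = 60 * 1.451241 * 25.678494 = 2235.9 V

2235.9


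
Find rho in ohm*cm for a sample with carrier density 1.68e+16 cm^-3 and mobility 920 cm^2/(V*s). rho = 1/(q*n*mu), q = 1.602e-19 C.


Step 1: sigma = q * n * mu = 1.602e-19 * 1.68e+16 * 920 = 2.47605e+00 S/cm
Step 2: rho = 1 / sigma = 1 / 2.47605e+00 = 0.4039 ohm*cm

0.4039


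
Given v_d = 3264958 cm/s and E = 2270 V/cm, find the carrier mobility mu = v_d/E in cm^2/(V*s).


Step 1: mu = v_d / E
Step 2: mu = 3264958 / 2270
Step 3: mu = 1438.31 cm^2/(V*s)

1438.31


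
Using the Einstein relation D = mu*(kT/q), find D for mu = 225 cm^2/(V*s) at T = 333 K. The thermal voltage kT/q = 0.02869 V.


Step 1: D = mu * (kT/q)
Step 2: D = 225 * 0.02869
Step 3: D = 6.46 cm^2/s

6.46


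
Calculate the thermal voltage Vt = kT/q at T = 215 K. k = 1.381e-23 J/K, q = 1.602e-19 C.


Step 1: kT = 1.381e-23 * 215 = 2.96915e-21 J
Step 2: Vt = kT/q = 2.96915e-21 / 1.602e-19
Step 3: Vt = 0.01853 V

0.01853


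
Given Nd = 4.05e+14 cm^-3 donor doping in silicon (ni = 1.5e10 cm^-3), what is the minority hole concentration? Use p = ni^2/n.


Step 1: Since Nd >> ni, n ≈ Nd = 4.05e+14 cm^-3
Step 2: p = ni^2 / n = (1.5e10)^2 / 4.05e+14
Step 3: p = 2.25e20 / 4.05e+14 = 5.56e+05 cm^-3

5.56e+05


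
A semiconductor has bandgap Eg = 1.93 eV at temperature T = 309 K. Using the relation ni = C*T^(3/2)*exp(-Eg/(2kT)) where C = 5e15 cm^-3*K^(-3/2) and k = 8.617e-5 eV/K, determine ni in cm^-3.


Step 1: Compute kT = 8.617e-5 * 309 = 0.02662653 eV
Step 2: Exponent = -Eg/(2kT) = -1.93/(2*0.02662653) = -36.24205
Step 3: T^(3/2) = 309^1.5 = 5431.72
Step 4: ni = 5e15 * 5431.72 * exp(-36.24205) = 4.95e+03 cm^-3

4.95e+03


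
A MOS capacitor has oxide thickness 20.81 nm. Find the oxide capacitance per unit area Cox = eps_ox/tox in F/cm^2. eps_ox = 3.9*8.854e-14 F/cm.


Step 1: eps_ox = 3.9 * 8.854e-14 = 3.45306e-13 F/cm
Step 2: tox in cm = 20.81 nm * 1e-7 = 2.0810e-06 cm
Step 3: Cox = 3.45306e-13 / 2.0810e-06 = 1.66e-07 F/cm^2

1.66e-07


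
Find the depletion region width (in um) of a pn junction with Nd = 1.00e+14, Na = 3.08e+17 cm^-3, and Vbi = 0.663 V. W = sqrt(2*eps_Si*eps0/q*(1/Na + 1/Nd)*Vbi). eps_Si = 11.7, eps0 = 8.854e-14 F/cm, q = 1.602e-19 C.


Step 1: 1/Na + 1/Nd = 1/3.08e+17 + 1/1.00e+14 = 1.00032e-14
Step 2: 2*eps*eps0/q = 2*11.7*8.854e-14/1.602e-19 = 1.293281e+07
Step 3: W^2 = 1.293281e+07 * 1.00032e-14 * 0.663 = 8.57720e-08
Step 4: W = sqrt(8.57720e-08) = 2.929e-04 cm = 2.929 um

2.929


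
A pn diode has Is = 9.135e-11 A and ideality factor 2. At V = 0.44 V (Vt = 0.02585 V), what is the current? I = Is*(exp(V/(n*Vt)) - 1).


Step 1: V/(n*Vt) = 0.44/(2*0.02585) = 8.5106
Step 2: exp(8.5106) = 4.9671e+03
Step 3: I = 9.135e-11 * (4.9671e+03 - 1) = 4.54e-07 A

4.54e-07


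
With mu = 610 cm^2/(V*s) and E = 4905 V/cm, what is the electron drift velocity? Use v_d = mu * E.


Step 1: v_d = mu * E
Step 2: v_d = 610 * 4905 = 2992050
Step 3: v_d = 2.99e+06 cm/s

2.99e+06


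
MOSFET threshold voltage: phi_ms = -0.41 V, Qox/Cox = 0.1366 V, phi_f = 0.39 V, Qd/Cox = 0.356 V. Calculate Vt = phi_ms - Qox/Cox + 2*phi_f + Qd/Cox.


Step 1: Vt = phi_ms - Qox/Cox + 2*phi_f + Qd/Cox
Step 2: Vt = -0.41 - 0.1366 + 2*0.39 + 0.356
Step 3: Vt = -0.41 - 0.1366 + 0.78 + 0.356
Step 4: Vt = 0.5894 V

0.5894


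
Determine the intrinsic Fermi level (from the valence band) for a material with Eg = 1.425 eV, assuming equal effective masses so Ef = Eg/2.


Step 1: For an intrinsic semiconductor, the Fermi level sits at midgap.
Step 2: Ef = Eg / 2 = 1.425 / 2 = 0.7125 eV

0.7125


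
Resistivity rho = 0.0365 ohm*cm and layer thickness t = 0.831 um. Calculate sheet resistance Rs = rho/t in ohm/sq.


Step 1: Convert thickness to cm: t = 0.831 um = 8.3100e-05 cm
Step 2: Rs = rho / t = 0.0365 / 8.3100e-05
Step 3: Rs = 439.2 ohm/sq

439.2


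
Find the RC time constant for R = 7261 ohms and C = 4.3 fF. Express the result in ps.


Step 1: tau = R * C
Step 2: tau = 7261 * 4.3 fF = 7261 * 4.3e-15 F
Step 3: tau = 3.12223e-11 s = 31.2223 ps

31.2223


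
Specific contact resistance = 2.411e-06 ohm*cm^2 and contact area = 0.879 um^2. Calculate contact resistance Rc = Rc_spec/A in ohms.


Step 1: Convert area to cm^2: 0.879 um^2 = 8.7900e-09 cm^2
Step 2: Rc = Rc_spec / A = 2.411e-06 / 8.7900e-09
Step 3: Rc = 2.74e+02 ohms

2.74e+02


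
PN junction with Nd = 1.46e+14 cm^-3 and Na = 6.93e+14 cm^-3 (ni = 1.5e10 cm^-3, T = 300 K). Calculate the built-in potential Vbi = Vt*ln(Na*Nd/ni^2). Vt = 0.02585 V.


Step 1: Compute Na*Nd/ni^2 = 6.93e+14 * 1.46e+14 / (1.5e10)^2 = 4.4968e+08
Step 2: ln(4.4968e+08) = 19.9240
Step 3: Vbi = 0.02585 * 19.9240 = 0.515 V

0.515


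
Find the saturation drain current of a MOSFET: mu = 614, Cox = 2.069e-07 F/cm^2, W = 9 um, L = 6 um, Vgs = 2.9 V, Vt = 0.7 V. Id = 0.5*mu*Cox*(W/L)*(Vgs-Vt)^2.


Step 1: Overdrive voltage Vov = Vgs - Vt = 2.9 - 0.7 = 2.2 V
Step 2: W/L = 9/6 = 1.5
Step 3: Id = 0.5 * 614 * 2.069e-07 * 1.5 * 2.2^2
Step 4: Id = 4.61e-04 A

4.61e-04


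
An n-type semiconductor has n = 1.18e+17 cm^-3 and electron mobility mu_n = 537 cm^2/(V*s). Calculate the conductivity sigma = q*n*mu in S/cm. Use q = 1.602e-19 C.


Step 1: sigma = q * n * mu
Step 2: sigma = 1.602e-19 * 1.18e+17 * 537
Step 3: sigma = 1.015e+01 S/cm

1.015e+01


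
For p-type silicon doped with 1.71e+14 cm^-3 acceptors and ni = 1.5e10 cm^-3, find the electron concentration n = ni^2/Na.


Step 1: Majority hole concentration p ≈ Na = 1.71e+14 cm^-3
Step 2: n = ni^2 / Na = (1.5e10)^2 / 1.71e+14
Step 3: n = 1.32e+06 cm^-3

1.32e+06


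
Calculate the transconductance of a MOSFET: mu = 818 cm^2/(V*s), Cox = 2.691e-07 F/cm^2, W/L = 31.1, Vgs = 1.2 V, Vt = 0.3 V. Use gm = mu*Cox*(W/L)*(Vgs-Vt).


Step 1: Vov = Vgs - Vt = 1.2 - 0.3 = 0.9 V
Step 2: gm = mu * Cox * (W/L) * Vov
Step 3: gm = 818 * 2.691e-07 * 31.1 * 0.9 = 6.16e-03 S

6.16e-03


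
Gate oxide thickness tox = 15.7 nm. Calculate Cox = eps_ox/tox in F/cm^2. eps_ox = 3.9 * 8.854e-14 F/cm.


Step 1: eps_ox = 3.9 * 8.854e-14 = 3.45306e-13 F/cm
Step 2: tox in cm = 15.7 nm * 1e-7 = 1.5700e-06 cm
Step 3: Cox = 3.45306e-13 / 1.5700e-06 = 2.20e-07 F/cm^2

2.20e-07


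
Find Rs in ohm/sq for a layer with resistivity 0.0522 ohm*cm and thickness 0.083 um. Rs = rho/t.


Step 1: Convert thickness to cm: t = 0.083 um = 8.3000e-06 cm
Step 2: Rs = rho / t = 0.0522 / 8.3000e-06
Step 3: Rs = 6289.2 ohm/sq

6289.2


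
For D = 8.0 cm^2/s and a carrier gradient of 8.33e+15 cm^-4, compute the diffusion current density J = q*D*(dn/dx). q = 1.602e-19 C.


Step 1: J = q * D * (dn/dx)
Step 2: J = 1.602e-19 * 8.0 * 8.33e+15
Step 3: J = 1.07e-02 A/cm^2

1.07e-02


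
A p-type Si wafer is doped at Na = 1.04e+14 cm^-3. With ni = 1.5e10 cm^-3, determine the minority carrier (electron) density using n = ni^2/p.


Step 1: Majority hole concentration p ≈ Na = 1.04e+14 cm^-3
Step 2: n = ni^2 / Na = (1.5e10)^2 / 1.04e+14
Step 3: n = 2.16e+06 cm^-3

2.16e+06


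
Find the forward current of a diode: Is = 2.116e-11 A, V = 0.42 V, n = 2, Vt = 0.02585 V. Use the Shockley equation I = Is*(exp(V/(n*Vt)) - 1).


Step 1: V/(n*Vt) = 0.42/(2*0.02585) = 8.1238
Step 2: exp(8.1238) = 3.3738e+03
Step 3: I = 2.116e-11 * (3.3738e+03 - 1) = 7.14e-08 A

7.14e-08


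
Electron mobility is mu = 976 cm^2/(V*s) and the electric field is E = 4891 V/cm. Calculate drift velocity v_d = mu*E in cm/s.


Step 1: v_d = mu * E
Step 2: v_d = 976 * 4891 = 4773616
Step 3: v_d = 4.77e+06 cm/s

4.77e+06


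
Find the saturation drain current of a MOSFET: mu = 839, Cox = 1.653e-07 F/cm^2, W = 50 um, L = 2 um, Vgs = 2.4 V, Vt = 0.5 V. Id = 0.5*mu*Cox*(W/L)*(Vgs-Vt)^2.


Step 1: Overdrive voltage Vov = Vgs - Vt = 2.4 - 0.5 = 1.9 V
Step 2: W/L = 50/2 = 25
Step 3: Id = 0.5 * 839 * 1.653e-07 * 25 * 1.9^2
Step 4: Id = 6.26e-03 A

6.26e-03


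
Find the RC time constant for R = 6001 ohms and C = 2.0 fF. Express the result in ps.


Step 1: tau = R * C
Step 2: tau = 6001 * 2.0 fF = 6001 * 2.0e-15 F
Step 3: tau = 1.2002e-11 s = 12.002 ps

12.002


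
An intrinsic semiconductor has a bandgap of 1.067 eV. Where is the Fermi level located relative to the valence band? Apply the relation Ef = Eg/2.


Step 1: For an intrinsic semiconductor, the Fermi level sits at midgap.
Step 2: Ef = Eg / 2 = 1.067 / 2 = 0.5335 eV

0.5335


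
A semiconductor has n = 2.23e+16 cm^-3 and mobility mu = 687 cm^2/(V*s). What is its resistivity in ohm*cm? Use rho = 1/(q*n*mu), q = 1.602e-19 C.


Step 1: sigma = q * n * mu = 1.602e-19 * 2.23e+16 * 687 = 2.45428e+00 S/cm
Step 2: rho = 1 / sigma = 1 / 2.45428e+00 = 0.4075 ohm*cm

0.4075


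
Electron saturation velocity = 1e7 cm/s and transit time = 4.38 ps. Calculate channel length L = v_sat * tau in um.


Step 1: tau in seconds = 4.38 ps * 1e-12 = 4.3800e-12 s
Step 2: L = v_sat * tau = 1e7 * 4.3800e-12 = 4.3800e-05 cm
Step 3: L in um = 4.3800e-05 * 1e4 = 0.438 um

0.438


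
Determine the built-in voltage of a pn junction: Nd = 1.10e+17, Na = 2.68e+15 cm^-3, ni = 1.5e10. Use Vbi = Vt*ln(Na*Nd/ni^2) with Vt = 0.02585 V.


Step 1: Compute Na*Nd/ni^2 = 2.68e+15 * 1.10e+17 / (1.5e10)^2 = 1.3102e+12
Step 2: ln(1.3102e+12) = 27.9012
Step 3: Vbi = 0.02585 * 27.9012 = 0.721 V

0.721


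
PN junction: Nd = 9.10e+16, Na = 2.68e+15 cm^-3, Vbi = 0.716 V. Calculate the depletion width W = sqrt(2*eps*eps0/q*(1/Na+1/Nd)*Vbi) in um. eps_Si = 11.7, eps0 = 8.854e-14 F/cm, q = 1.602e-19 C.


Step 1: 1/Na + 1/Nd = 1/2.68e+15 + 1/9.10e+16 = 3.84123e-16
Step 2: 2*eps*eps0/q = 2*11.7*8.854e-14/1.602e-19 = 1.293281e+07
Step 3: W^2 = 1.293281e+07 * 3.84123e-16 * 0.716 = 3.55694e-09
Step 4: W = sqrt(3.55694e-09) = 5.964e-05 cm = 0.5964 um

0.5964


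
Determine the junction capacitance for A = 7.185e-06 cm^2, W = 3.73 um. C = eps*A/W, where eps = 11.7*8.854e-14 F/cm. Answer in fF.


Step 1: eps_Si = 11.7 * 8.854e-14 = 1.035918e-12 F/cm
Step 2: W in cm = 3.73 * 1e-4 = 3.73e-04 cm
Step 3: C = 1.035918e-12 * 7.185e-06 / 3.73e-04 = 1.995461e-14 F
Step 4: C = 19.95 fF

19.95


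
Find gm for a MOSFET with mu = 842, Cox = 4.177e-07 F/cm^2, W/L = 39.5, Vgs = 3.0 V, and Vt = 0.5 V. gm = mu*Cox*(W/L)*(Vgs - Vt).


Step 1: Vov = Vgs - Vt = 3.0 - 0.5 = 2.5 V
Step 2: gm = mu * Cox * (W/L) * Vov
Step 3: gm = 842 * 4.177e-07 * 39.5 * 2.5 = 3.47e-02 S

3.47e-02


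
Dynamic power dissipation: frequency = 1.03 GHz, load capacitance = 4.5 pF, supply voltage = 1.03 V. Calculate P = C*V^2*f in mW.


Step 1: V^2 = 1.03^2 = 1.0609 V^2
Step 2: P = C*V^2*f = 4.5e-12 F * 1.0609 * 1.03e9 Hz
Step 3: P = 4.9172715e-03 W
Step 4: P = 4.917 mW

4.917


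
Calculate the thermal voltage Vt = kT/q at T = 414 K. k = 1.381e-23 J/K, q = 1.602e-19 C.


Step 1: kT = 1.381e-23 * 414 = 5.71734e-21 J
Step 2: Vt = kT/q = 5.71734e-21 / 1.602e-19
Step 3: Vt = 0.03569 V

0.03569


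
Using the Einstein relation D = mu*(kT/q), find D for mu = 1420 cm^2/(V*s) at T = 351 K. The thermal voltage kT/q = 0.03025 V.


Step 1: D = mu * (kT/q)
Step 2: D = 1420 * 0.03025
Step 3: D = 42.96 cm^2/s

42.96


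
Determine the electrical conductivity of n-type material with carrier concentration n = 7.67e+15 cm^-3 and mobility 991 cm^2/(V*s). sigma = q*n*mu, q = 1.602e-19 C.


Step 1: sigma = q * n * mu
Step 2: sigma = 1.602e-19 * 7.67e+15 * 991
Step 3: sigma = 1.218e+00 S/cm

1.218e+00


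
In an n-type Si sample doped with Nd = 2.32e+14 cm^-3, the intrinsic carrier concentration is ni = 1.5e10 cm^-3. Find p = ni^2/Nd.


Step 1: Since Nd >> ni, n ≈ Nd = 2.32e+14 cm^-3
Step 2: p = ni^2 / n = (1.5e10)^2 / 2.32e+14
Step 3: p = 2.25e20 / 2.32e+14 = 9.70e+05 cm^-3

9.70e+05


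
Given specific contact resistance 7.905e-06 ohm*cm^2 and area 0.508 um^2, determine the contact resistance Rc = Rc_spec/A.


Step 1: Convert area to cm^2: 0.508 um^2 = 5.0800e-09 cm^2
Step 2: Rc = Rc_spec / A = 7.905e-06 / 5.0800e-09
Step 3: Rc = 1.56e+03 ohms

1.56e+03


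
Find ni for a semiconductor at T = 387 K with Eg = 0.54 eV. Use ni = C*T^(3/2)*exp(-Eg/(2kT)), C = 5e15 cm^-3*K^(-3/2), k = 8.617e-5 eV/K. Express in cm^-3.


Step 1: Compute kT = 8.617e-5 * 387 = 0.03334779 eV
Step 2: Exponent = -Eg/(2kT) = -0.54/(2*0.03334779) = -8.09649
Step 3: T^(3/2) = 387^1.5 = 7613.19
Step 4: ni = 5e15 * 7613.19 * exp(-8.09649) = 1.16e+16 cm^-3

1.16e+16


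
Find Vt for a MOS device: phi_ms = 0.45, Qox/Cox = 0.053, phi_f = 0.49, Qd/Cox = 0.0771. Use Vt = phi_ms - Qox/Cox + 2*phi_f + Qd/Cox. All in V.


Step 1: Vt = phi_ms - Qox/Cox + 2*phi_f + Qd/Cox
Step 2: Vt = 0.45 - 0.053 + 2*0.49 + 0.0771
Step 3: Vt = 0.45 - 0.053 + 0.98 + 0.0771
Step 4: Vt = 1.4541 V

1.4541


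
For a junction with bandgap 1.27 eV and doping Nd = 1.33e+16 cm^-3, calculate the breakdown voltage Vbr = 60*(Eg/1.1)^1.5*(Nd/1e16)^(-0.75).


Step 1: Eg/1.1 = 1.27/1.1 = 1.154545
Step 2: (Eg/1.1)^1.5 = 1.154545^1.5 = 1.240556
Step 3: (Nd/1e16)^(-0.75) = (1.33)^(-0.75) = 0.807442
Step 4: Vbr = 60 * 1.240556 * 0.807442 = 60.1 V

60.1


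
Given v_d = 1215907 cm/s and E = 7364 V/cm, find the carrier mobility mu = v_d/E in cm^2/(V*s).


Step 1: mu = v_d / E
Step 2: mu = 1215907 / 7364
Step 3: mu = 165.12 cm^2/(V*s)

165.12


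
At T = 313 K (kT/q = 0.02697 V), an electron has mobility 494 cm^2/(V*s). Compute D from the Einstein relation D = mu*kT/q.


Step 1: D = mu * (kT/q)
Step 2: D = 494 * 0.02697
Step 3: D = 13.32 cm^2/s

13.32


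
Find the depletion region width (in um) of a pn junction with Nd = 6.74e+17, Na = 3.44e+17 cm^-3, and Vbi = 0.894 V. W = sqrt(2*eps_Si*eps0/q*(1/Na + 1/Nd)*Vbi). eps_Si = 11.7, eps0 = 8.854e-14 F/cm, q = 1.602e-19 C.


Step 1: 1/Na + 1/Nd = 1/3.44e+17 + 1/6.74e+17 = 4.39066e-18
Step 2: 2*eps*eps0/q = 2*11.7*8.854e-14/1.602e-19 = 1.293281e+07
Step 3: W^2 = 1.293281e+07 * 4.39066e-18 * 0.894 = 5.07645e-11
Step 4: W = sqrt(5.07645e-11) = 7.125e-06 cm = 0.07125 um

0.07125


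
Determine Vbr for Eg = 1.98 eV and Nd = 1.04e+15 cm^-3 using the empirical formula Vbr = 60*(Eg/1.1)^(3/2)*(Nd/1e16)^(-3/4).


Step 1: Eg/1.1 = 1.98/1.1 = 1.800000
Step 2: (Eg/1.1)^1.5 = 1.800000^1.5 = 2.414953
Step 3: (Nd/1e16)^(-0.75) = (0.104)^(-0.75) = 5.460407
Step 4: Vbr = 60 * 2.414953 * 5.460407 = 791.2 V

791.2


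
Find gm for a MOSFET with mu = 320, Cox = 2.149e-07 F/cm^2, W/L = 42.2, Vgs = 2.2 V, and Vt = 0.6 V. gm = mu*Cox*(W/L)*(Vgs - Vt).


Step 1: Vov = Vgs - Vt = 2.2 - 0.6 = 1.6 V
Step 2: gm = mu * Cox * (W/L) * Vov
Step 3: gm = 320 * 2.149e-07 * 42.2 * 1.6 = 4.64e-03 S

4.64e-03


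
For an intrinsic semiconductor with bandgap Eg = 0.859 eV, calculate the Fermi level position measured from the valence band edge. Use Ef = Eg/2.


Step 1: For an intrinsic semiconductor, the Fermi level sits at midgap.
Step 2: Ef = Eg / 2 = 0.859 / 2 = 0.4295 eV

0.4295


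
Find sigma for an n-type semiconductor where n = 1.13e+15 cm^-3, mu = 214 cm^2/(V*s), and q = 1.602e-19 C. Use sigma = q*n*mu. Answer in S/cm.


Step 1: sigma = q * n * mu
Step 2: sigma = 1.602e-19 * 1.13e+15 * 214
Step 3: sigma = 3.874e-02 S/cm

3.874e-02


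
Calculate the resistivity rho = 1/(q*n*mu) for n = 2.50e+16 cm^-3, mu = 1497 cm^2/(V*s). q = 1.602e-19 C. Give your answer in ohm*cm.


Step 1: sigma = q * n * mu = 1.602e-19 * 2.50e+16 * 1497 = 5.99549e+00 S/cm
Step 2: rho = 1 / sigma = 1 / 5.99549e+00 = 0.1668 ohm*cm

0.1668


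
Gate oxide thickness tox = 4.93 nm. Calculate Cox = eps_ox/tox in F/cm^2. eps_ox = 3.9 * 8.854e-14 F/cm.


Step 1: eps_ox = 3.9 * 8.854e-14 = 3.45306e-13 F/cm
Step 2: tox in cm = 4.93 nm * 1e-7 = 4.9300e-07 cm
Step 3: Cox = 3.45306e-13 / 4.9300e-07 = 7.00e-07 F/cm^2

7.00e-07


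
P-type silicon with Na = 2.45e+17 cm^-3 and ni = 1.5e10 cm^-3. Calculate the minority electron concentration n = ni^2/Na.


Step 1: Majority hole concentration p ≈ Na = 2.45e+17 cm^-3
Step 2: n = ni^2 / Na = (1.5e10)^2 / 2.45e+17
Step 3: n = 9.18e+02 cm^-3

9.18e+02


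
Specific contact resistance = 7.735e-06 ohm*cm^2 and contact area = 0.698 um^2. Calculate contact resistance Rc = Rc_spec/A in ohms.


Step 1: Convert area to cm^2: 0.698 um^2 = 6.9800e-09 cm^2
Step 2: Rc = Rc_spec / A = 7.735e-06 / 6.9800e-09
Step 3: Rc = 1.11e+03 ohms

1.11e+03


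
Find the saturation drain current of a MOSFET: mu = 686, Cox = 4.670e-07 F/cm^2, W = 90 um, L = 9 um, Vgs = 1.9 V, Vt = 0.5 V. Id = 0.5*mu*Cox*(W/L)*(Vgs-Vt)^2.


Step 1: Overdrive voltage Vov = Vgs - Vt = 1.9 - 0.5 = 1.4 V
Step 2: W/L = 90/9 = 10
Step 3: Id = 0.5 * 686 * 4.670e-07 * 10 * 1.4^2
Step 4: Id = 3.14e-03 A

3.14e-03


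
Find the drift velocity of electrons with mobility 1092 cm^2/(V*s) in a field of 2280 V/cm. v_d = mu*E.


Step 1: v_d = mu * E
Step 2: v_d = 1092 * 2280 = 2489760
Step 3: v_d = 2.49e+06 cm/s

2.49e+06


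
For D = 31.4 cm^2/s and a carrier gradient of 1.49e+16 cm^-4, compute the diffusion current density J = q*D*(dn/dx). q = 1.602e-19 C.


Step 1: J = q * D * (dn/dx)
Step 2: J = 1.602e-19 * 31.4 * 1.49e+16
Step 3: J = 7.50e-02 A/cm^2

7.50e-02


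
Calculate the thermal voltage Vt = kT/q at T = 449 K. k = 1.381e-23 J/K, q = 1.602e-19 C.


Step 1: kT = 1.381e-23 * 449 = 6.20069e-21 J
Step 2: Vt = kT/q = 6.20069e-21 / 1.602e-19
Step 3: Vt = 0.03871 V

0.03871


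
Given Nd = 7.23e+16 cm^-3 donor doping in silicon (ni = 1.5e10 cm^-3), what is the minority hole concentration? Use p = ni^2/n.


Step 1: Since Nd >> ni, n ≈ Nd = 7.23e+16 cm^-3
Step 2: p = ni^2 / n = (1.5e10)^2 / 7.23e+16
Step 3: p = 2.25e20 / 7.23e+16 = 3.11e+03 cm^-3

3.11e+03


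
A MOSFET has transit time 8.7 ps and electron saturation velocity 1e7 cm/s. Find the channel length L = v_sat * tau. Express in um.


Step 1: tau in seconds = 8.7 ps * 1e-12 = 8.7000e-12 s
Step 2: L = v_sat * tau = 1e7 * 8.7000e-12 = 8.7000e-05 cm
Step 3: L in um = 8.7000e-05 * 1e4 = 0.87 um

0.87


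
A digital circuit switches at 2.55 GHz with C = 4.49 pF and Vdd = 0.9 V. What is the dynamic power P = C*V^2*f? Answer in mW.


Step 1: V^2 = 0.9^2 = 0.81 V^2
Step 2: P = C*V^2*f = 4.49e-12 F * 0.81 * 2.55e9 Hz
Step 3: P = 9.274095e-03 W
Step 4: P = 9.274 mW

9.274


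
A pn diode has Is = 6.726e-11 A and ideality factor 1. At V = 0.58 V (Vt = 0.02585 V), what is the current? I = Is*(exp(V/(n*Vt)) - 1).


Step 1: V/(n*Vt) = 0.58/(1*0.02585) = 22.4371
Step 2: exp(22.4371) = 5.5502e+09
Step 3: I = 6.726e-11 * (5.5502e+09 - 1) = 3.73e-01 A

3.73e-01


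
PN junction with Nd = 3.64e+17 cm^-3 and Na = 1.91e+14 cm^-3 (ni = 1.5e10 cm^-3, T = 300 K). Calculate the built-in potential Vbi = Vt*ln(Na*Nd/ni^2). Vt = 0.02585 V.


Step 1: Compute Na*Nd/ni^2 = 1.91e+14 * 3.64e+17 / (1.5e10)^2 = 3.0900e+11
Step 2: ln(3.0900e+11) = 26.4566
Step 3: Vbi = 0.02585 * 26.4566 = 0.684 V

0.684


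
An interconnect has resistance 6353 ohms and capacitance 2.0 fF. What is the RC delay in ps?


Step 1: tau = R * C
Step 2: tau = 6353 * 2.0 fF = 6353 * 2.0e-15 F
Step 3: tau = 1.2706e-11 s = 12.706 ps

12.706


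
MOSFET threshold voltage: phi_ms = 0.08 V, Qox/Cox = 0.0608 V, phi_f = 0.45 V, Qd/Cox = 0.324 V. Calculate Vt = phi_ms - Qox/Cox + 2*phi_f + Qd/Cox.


Step 1: Vt = phi_ms - Qox/Cox + 2*phi_f + Qd/Cox
Step 2: Vt = 0.08 - 0.0608 + 2*0.45 + 0.324
Step 3: Vt = 0.08 - 0.0608 + 0.9 + 0.324
Step 4: Vt = 1.2432 V

1.2432
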